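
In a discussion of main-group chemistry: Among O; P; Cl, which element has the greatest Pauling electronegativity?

O is in period 2, group 16; P is in period 3, group 15; Cl is in period 3, group 17.
Electronegativity increases across a period and decreases down a group, tracking effective nuclear charge and atomic size.
These span different periods and groups, so the two trends combine.
Cl > P: both are in period 3; the period trend gives Cl the larger value.
O > Cl: the two effects oppose for this pair; the down-group effect wins (3.44 vs 3.16).
Approximate values (Pauling): O 3.44, P 2.19, Cl 3.16.
The greatest Pauling electronegativity among these belongs to O.

O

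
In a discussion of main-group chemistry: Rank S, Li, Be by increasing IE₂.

Be < S < Li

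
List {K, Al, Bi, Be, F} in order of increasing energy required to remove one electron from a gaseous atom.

Across a period the outer electron is held more tightly (higher IE₁); down a group it sits in a higher shell, more shielded, and comes off more easily.
Neither a single period nor a single group — weigh both effects.
Al > K: relative to K, both the across-period and down-group shifts push Al's first ionization energy up.
Bi > Al: the two effects oppose for this pair; the across-period effect wins (703 vs 578 kJ/mol).
Be > Bi: period and group pull opposite ways; the down-group shift dominates (900 vs 703 kJ/mol).
F > Be: both are in period 2; the period trend gives F the larger value.
Tabulated first ionization energy (kJ/mol): Be 900, F 1681, Al 578, K 419, Bi 703.
So from lowest to highest: K < Al < Bi < Be < F.

K, Al, Bi, Be, F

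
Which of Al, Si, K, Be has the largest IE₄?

IE_4 is the cost of taking one more electron from the +3 cation: Al³⁺ is the bare [Ne] core; Si³⁺ still has 1 valence electron; K³⁺ is already 2 electrons into the core; Be³⁺ is already 1 electron into the core.
Breaking into a closed-shell core is much more expensive than removing a leftover valence electron — K, Al and Be have the largest IE_4 here.
Tabulated IE_4 (kJ/mol): Al 11577, Si 4356, K 5877, Be 21007.
So the fourth ionization energies run Si < K < Al < Be.

Be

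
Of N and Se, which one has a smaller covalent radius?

N is in period 2, group 15; Se is in period 4, group 16.
Atomic radius shrinks across a period as nuclear charge pulls the same shell inward, and grows down a group as new shells are added.
These span different periods and groups, so the two trends combine.
Se > N: period and group pull opposite ways; the down-group shift dominates (116 vs 71 pm).
For reference (pm): N 71, Se 116.
So N has the smaller covalent radius (N < Se).

N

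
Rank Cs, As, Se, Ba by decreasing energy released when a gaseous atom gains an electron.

Se, As, Cs, Ba

As is in period 4, group 15; Se is in period 4, group 16; Cs is in period 6, group 1; Ba is in period 6, group 2.
Atoms with high Z_eff and room in the valence shell (especially the halogens) have the most exothermic electron affinities.
These span different periods and groups, so the two trends combine.
Cs > Ba: this pair runs against the simple trend — see the exception note.
As > Cs: both effects reinforce here, so As is clearly the higher of the two.
Se > As: Se lies to the right of As in period 4, so the across-period effect alone puts Se higher.
Note the exception: Cs has a higher electron affinity than Ba, contrary to the simple trend — adding an electron to Ba (ns²) has to open a new, higher-energy np subshell, which is unfavourable.
Approximate values (kJ/mol): As 78, Se 195, Cs 46, Ba 14.
So from highest to lowest: Se > As > Cs > Ba.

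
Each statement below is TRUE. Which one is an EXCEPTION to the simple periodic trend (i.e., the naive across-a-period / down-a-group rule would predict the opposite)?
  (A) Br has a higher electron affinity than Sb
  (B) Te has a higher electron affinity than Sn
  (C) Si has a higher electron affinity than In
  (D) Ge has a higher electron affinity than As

The general trend: electron affinity increases across a period and decreases down a group.
(A) Br (period 4, group 17) vs Sb (period 5, group 15): the stated order agrees with the simple trend.
(B) Te (period 5, group 16) vs Sn (period 5, group 14): the stated order agrees with the simple trend.
(C) Si (period 3, group 14) vs In (period 5, group 13): the stated order agrees with the simple trend.
(D) Ge (period 4, group 14) vs As (period 4, group 15): the stated order contradicts the simple trend.
The exception is (D): adding an electron to As's half-filled 4p³ is unfavourable, so Ge (4p²) has the more exothermic EA.

(D)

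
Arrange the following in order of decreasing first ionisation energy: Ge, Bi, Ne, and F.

F is in period 2, group 17; Ne is in period 2, group 18; Ge is in period 4, group 14; Bi is in period 6, group 15.
Removing the outermost electron gets harder across a period and easier down a group.
These span different periods and groups, so the two trends combine.
Ge > Bi: period and group pull opposite ways; the down-group shift dominates (762 vs 703 kJ/mol).
F > Ge: both effects reinforce here, so F is clearly the higher of the two.
Ne > F: both are in period 2; the period trend gives Ne the larger value.
For reference (kJ/mol): F 1681, Ne 2081, Ge 762, Bi 703.
So from highest to lowest: Ne > F > Ge > Bi.

Ne > F > Ge > Bi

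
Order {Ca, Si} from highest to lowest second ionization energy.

Si > Ca

The second ionization energy removes an electron from the +1 ion. For each element: Ca⁺ still has 1 valence electron; Si⁺ still has 3 valence electrons.
All are still removing valence electrons, so compare the +1 ions as you would atoms: IE_2 generally rises across a period (higher Z_eff) and falls down a group (larger shell), subject to the usual subshell exceptions.
Valence configurations: Ca⁺ [Ar]4s¹, Si⁺ [Ne]3s²3p¹.
Approximate IE_2 values (kJ/mol): Ca 1145, Si 1577.
Hence IE_2: Ca < Si.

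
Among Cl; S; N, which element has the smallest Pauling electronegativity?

N is in period 2, group 15; S is in period 3, group 16; Cl is in period 3, group 17.
Electronegativity increases across a period and decreases down a group, tracking effective nuclear charge and atomic size.
Here both period and group differ, so the two effects have to be weighed against each other.
N > S: period and group pull opposite ways; the down-group shift dominates (3.04 vs 2.58).
Cl > N: period and group pull opposite ways; the across-period shift dominates (3.16 vs 3.04).
For reference (Pauling): N 3.04, S 2.58, Cl 3.16.
The smallest Pauling electronegativity among these belongs to S.

S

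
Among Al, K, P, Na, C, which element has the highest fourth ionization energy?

Al

After 3 electrons have been removed, what remains? Al³⁺ is the bare [Ne] core; K³⁺ is already 2 electrons into the core; P³⁺ still has 2 valence electrons; Na³⁺ is already 2 electrons into the core; C³⁺ still has 1 valence electron.
Usually core removal costs more than valence removal, but here the competition is close: a tightly held n=2 valence electron can cost more to remove than an n=3 core electron, so the actual values have to decide it.
Valence configurations: P³⁺ [Ne]3s², C³⁺ [He]2s¹.
Approximate IE_4 values (kJ/mol): Al 11577, K 5877, P 4964, Na 9543, C 6223.
So the fourth ionization energies run P < K < C < Na < Al.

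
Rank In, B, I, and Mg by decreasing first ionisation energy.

I > B > Mg > In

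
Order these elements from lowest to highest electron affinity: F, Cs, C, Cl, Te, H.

Electron affinity generally becomes more exothermic across a period toward the halogens and less exothermic down a group.
These span different periods and groups, so the two trends combine.
H > Cs: H sits above Cs in group 1, so the down-group effect alone puts H higher.
C > H: period and group pull opposite ways; the across-period shift dominates (122 vs 73 kJ/mol).
Te > C: the two effects oppose for this pair; the across-period effect wins (190 vs 122 kJ/mol).
F > Te: both effects reinforce here, so F is clearly the higher of the two.
Cl > F: this pair runs against the simple trend — see the exception note.
Note the exception: Cl has a higher electron affinity than F, contrary to the simple trend — F's small 2p subshell makes the incoming electron feel strong e⁻–e⁻ repulsion, so Cl actually releases more energy on gaining an electron.
Tabulated electron affinity (kJ/mol): H 73, C 122, F 328, Cl 349, Te 190, Cs 46.
So from lowest to highest: Cs < H < C < Te < F < Cl.

Cs, H, C, Te, F, Cl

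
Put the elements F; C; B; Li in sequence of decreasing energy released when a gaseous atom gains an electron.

F, C, Li, B

Li is in period 2, group 1; B is in period 2, group 13; C is in period 2, group 14; F is in period 2, group 17.
Electron affinity generally becomes more exothermic across a period toward the halogens and less exothermic down a group.
All lie in period 2; the across-period trend (electron affinity increases left to right) applies, with the exception below.
Note the exception: Li has a higher electron affinity than B, contrary to the simple trend — B's ns²np¹ configuration gives only a small electron affinity — the sparsely filled np subshell binds an added electron weakly.
For reference (kJ/mol): Li 60, B 27, C 122, F 328.
So from highest to lowest: F > C > Li > B.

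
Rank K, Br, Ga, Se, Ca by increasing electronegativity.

K is in period 4, group 1; Ca is in period 4, group 2; Ga is in period 4, group 13; Se is in period 4, group 16; Br is in period 4, group 17.
Electronegativity increases across a period and decreases down a group, tracking effective nuclear charge and atomic size.
All lie in period 4, so electronegativity increases left to right.
So from lowest to highest: K < Ca < Ga < Se < Br.

K < Ca < Ga < Se < Br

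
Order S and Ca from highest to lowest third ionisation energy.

Ca > S

Consider each +2 ion: S²⁺ still has 4 valence electrons; Ca²⁺ is the bare [Ar] core.
Core electrons are held far more tightly than valence electrons, so Ca tops the IE_3 order.
Approximate IE_3 values (kJ/mol): S 3357, Ca 4912.
So the third ionization energies run S < Ca.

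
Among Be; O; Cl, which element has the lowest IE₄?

IE_4 is the cost of taking one more electron from the +3 cation: Be³⁺ is already 1 electron into the core; O³⁺ still has 3 valence electrons; Cl³⁺ still has 4 valence electrons.
Pulling an electron out of a noble-gas core costs far more than removing a remaining valence electron, so Be sits at the high end of IE_4.
Valence configurations: O³⁺ [He]2s²2p¹, Cl³⁺ [Ne]3s²3p².
Approximate IE_4 values (kJ/mol): Be 21007, O 7469, Cl 5159.
Overall IE_4 order: Cl < O < Be.

Cl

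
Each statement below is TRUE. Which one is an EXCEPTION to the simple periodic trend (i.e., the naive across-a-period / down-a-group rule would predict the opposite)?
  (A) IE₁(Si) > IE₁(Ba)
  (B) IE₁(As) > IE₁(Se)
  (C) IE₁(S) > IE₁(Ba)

The general trend: first ionization energy increases across a period and decreases down a group.
(A) Si (period 3, group 14) vs Ba (period 6, group 2): the stated order agrees with the simple trend.
(B) As (period 4, group 15) vs Se (period 4, group 16): the stated order contradicts the simple trend.
(C) S (period 3, group 16) vs Ba (period 6, group 2): the stated order agrees with the simple trend.
The exception is (B): Se (4p⁴) ionizes more easily than half-filled As (4p³).

(B)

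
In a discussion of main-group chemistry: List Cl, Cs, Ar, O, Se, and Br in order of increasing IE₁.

O is in period 2, group 16; Cl is in period 3, group 17; Ar is in period 3, group 18; Se is in period 4, group 16; Br is in period 4, group 17; Cs is in period 6, group 1.
IE₁ increases left→right with effective nuclear charge and decreases top→bottom as the valence shell moves farther out.
Neither a single period nor a single group — weigh both effects.
Se > Cs: relative to Cs, both the across-period and down-group shifts push Se's first ionization energy up.
Br > Se: both are in period 4; the period trend gives Br the larger value.
Cl > Br: they share group 17; the group trend gives Cl the larger value.
O > Cl: the two effects oppose for this pair; the down-group effect wins (1314 vs 1251 kJ/mol).
Ar > O: the two effects oppose for this pair; the across-period effect wins (1521 vs 1314 kJ/mol).
For reference (kJ/mol): O 1314, Cl 1251, Ar 1521, Se 941, Br 1140, Cs 376.
So from lowest to highest: Cs < Se < Br < Cl < O < Ar.

Cs < Se < Br < Cl < O < Ar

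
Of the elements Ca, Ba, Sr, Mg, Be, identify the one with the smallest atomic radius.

Be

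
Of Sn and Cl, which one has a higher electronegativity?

Electronegativity increases across a period and decreases down a group, tracking effective nuclear charge and atomic size.
Here both period and group differ, so the two effects have to be weighed against each other.
Cl > Sn: relative to Sn, both the across-period and down-group shifts push Cl's electronegativity up.
Tabulated electronegativity (Pauling): Cl 3.16, Sn 1.96.
So Cl has the higher electronegativity (Cl > Sn).

Cl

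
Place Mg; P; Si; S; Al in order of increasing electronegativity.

Mg < Al < Si < P < S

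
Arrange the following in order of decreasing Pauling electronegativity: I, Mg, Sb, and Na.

I > Sb > Mg > Na

EN rises left→right (higher Z_eff, smaller atoms) and falls top→bottom (larger, more shielded atoms).
Neither a single period nor a single group — weigh both effects.
Mg > Na: both are in period 3; the period trend gives Mg the larger value.
Sb > Mg: the two effects oppose for this pair; the across-period effect wins (2.05 vs 1.31).
I > Sb: I lies to the right of Sb in period 5, so the across-period effect alone puts I higher.
Approximate values (Pauling): Na 0.93, Mg 1.31, Sb 2.05, I 2.66.
So from highest to lowest: I > Sb > Mg > Na.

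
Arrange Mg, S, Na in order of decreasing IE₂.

Na > S > Mg

IE_2 is the cost of taking one more electron from the +1 cation: Mg⁺ still has 1 valence electron; S⁺ still has 5 valence electrons; Na⁺ is the bare [Ne] core.
Pulling an electron out of a noble-gas core costs far more than removing a remaining valence electron, so Na sits at the high end of IE_2.
Valence configurations: Mg⁺ [Ne]3s¹, S⁺ [Ne]3s²3p³.
Approximate IE_2 values (kJ/mol): Mg 1451, S 2252, Na 4562.
Hence IE_2: Mg < S < Na.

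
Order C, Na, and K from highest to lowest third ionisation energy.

Na > C > K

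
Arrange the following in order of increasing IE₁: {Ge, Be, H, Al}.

H is in period 1, group 1; Be is in period 2, group 2; Al is in period 3, group 13; Ge is in period 4, group 14.
Across a period the outer electron is held more tightly (higher IE₁); down a group it sits in a higher shell, more shielded, and comes off more easily.
These sit on a diagonal, where the across-period and down-group effects partly cancel.
Ge > Al: the two effects oppose for this pair; the across-period effect wins (762 vs 578 kJ/mol).
Be > Ge: period and group pull opposite ways; the down-group shift dominates (900 vs 762 kJ/mol).
H > Be: period and group pull opposite ways; the down-group shift dominates (1312 vs 900 kJ/mol).
Approximate values (kJ/mol): H 1312, Be 900, Al 578, Ge 762.
So from lowest to highest: Al < Ge < Be < H.

Al < Ge < Be < H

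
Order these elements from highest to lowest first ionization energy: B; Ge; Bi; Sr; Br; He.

Removing the outermost electron gets harder across a period and easier down a group.
These span different periods and groups, so the two trends combine.
Bi > Sr: period and group pull opposite ways; the across-period shift dominates (703 vs 550 kJ/mol).
Ge > Bi: period and group pull opposite ways; the down-group shift dominates (762 vs 703 kJ/mol).
B > Ge: the two effects oppose for this pair; the down-group effect wins (801 vs 762 kJ/mol).
Br > B: the two effects oppose for this pair; the across-period effect wins (1140 vs 801 kJ/mol).
He > Br: both effects reinforce here, so He is clearly the higher of the two.
Tabulated first ionization energy (kJ/mol): He 2372, B 801, Ge 762, Br 1140, Sr 550, Bi 703.
So from highest to lowest: He > Br > B > Ge > Bi > Sr.

He > Br > B > Ge > Bi > Sr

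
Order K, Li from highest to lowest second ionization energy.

Li > K

The second ionization energy removes an electron from the +1 ion. For each element: K⁺ is the bare [Ar] core; Li⁺ is the bare [He] core.
All of these are removing an electron from a noble-gas core or deeper; the smaller core (lower principal quantum number) is held far more tightly, and within a period the higher nuclear charge binds the same core more tightly.
Approximate IE_2 values (kJ/mol): K 3052, Li 7298.
Overall IE_2 order: K < Li.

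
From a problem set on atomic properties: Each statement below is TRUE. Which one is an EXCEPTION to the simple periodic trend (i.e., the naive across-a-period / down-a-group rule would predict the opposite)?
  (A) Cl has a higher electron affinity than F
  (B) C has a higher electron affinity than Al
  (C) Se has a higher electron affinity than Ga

The general trend: electron affinity increases across a period and decreases down a group.
(A) Cl (period 3, group 17) vs F (period 2, group 17): the stated order contradicts the simple trend.
(B) C (period 2, group 14) vs Al (period 3, group 13): the stated order agrees with the simple trend.
(C) Se (period 4, group 16) vs Ga (period 4, group 13): the stated order agrees with the simple trend.
The exception is (A): F's small 2p subshell makes the incoming electron feel strong e⁻–e⁻ repulsion, so Cl actually releases more energy on gaining an electron.

(A)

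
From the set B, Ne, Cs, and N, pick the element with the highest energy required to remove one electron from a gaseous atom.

B is in period 2, group 13; N is in period 2, group 15; Ne is in period 2, group 18; Cs is in period 6, group 1.
IE₁ increases left→right with effective nuclear charge and decreases top→bottom as the valence shell moves farther out.
Here both period and group differ, so the two effects have to be weighed against each other.
B > Cs: both effects reinforce here, so B is clearly the higher of the two.
N > B: both are in period 2; the period trend gives N the larger value.
Ne > N: both are in period 2; the period trend gives Ne the larger value.
Approximate values (kJ/mol): B 801, N 1402, Ne 2081, Cs 376.
The highest energy required to remove one electron from a gaseous atom among these belongs to Ne.

Ne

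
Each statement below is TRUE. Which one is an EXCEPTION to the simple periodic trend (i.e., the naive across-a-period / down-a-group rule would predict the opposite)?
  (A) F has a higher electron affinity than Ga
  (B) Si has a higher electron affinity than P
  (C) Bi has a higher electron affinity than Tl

The general trend: electron affinity increases across a period and decreases down a group.
(A) F (period 2, group 17) vs Ga (period 4, group 13): the stated order agrees with the simple trend.
(B) Si (period 3, group 14) vs P (period 3, group 15): the stated order contradicts the simple trend.
(C) Bi (period 6, group 15) vs Tl (period 6, group 13): the stated order agrees with the simple trend.
The exception is (B): adding an electron to P's half-filled 3p³ is unfavourable, so Si (3p²) has the more exothermic EA.

(B)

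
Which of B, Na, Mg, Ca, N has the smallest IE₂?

Ca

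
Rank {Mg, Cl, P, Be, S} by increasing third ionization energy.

P, S, Cl, Mg, Be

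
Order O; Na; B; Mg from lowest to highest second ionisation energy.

Mg, B, O, Na

The second ionization energy removes an electron from the +1 ion. For each element: O⁺ still has 5 valence electrons; Na⁺ is the bare [Ne] core; B⁺ still has 2 valence electrons; Mg⁺ still has 1 valence electron.
Core electrons are held far more tightly than valence electrons, so Na tops the IE_2 order.
Valence configurations: O⁺ [He]2s²2p³, B⁺ [He]2s², Mg⁺ [Ne]3s¹.
Tabulated IE_2 (kJ/mol): O 3388, Na 4562, B 2427, Mg 1451.
Putting it together, IE_2: Mg < B < O < Na.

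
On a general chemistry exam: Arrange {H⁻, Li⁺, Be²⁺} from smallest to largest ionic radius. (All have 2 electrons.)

Be²⁺ < Li⁺ < H⁻

All of these have 2 electrons, so size is governed by nuclear charge alone: the more protons, the stronger the pull on the same electron cloud, and the smaller the ion.
Nuclear charges: Be²⁺ (Z=4), Li⁺ (Z=3), H⁻ (Z=1).
Smallest to largest: Be²⁺ < Li⁺ < H⁻.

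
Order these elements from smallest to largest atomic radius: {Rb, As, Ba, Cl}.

Cl is in period 3, group 17; As is in period 4, group 15; Rb is in period 5, group 1; Ba is in period 6, group 2.
Across a period the added protons contract the valence shell; down a group each new principal shell makes the atom larger.
Neither a single period nor a single group — weigh both effects.
As > Cl: both effects reinforce here, so As is clearly the larger of the two.
Ba > As: relative to As, both the across-period and down-group shifts push Ba's atomic radius up.
Rb > Ba: period and group pull opposite ways; the across-period shift dominates (210 vs 196 pm).
Tabulated atomic radius (pm): Cl 99, As 121, Rb 210, Ba 196.
So from smallest to largest: Cl < As < Ba < Rb.

Cl < As < Ba < Rb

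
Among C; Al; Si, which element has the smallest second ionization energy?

Si

IE_2 is the cost of taking one more electron from the +1 cation: C⁺ still has 3 valence electrons; Al⁺ still has 2 valence electrons; Si⁺ still has 3 valence electrons.
All are still removing valence electrons, so compare the +1 ions as you would atoms: IE_2 generally rises across a period (higher Z_eff) and falls down a group (larger shell), subject to the usual subshell exceptions.
Valence configurations: C⁺ [He]2s²2p¹, Al⁺ [Ne]3s², Si⁺ [Ne]3s²3p¹.
Si⁺ loses a lone 3p electron whereas Al⁺ must break into a filled 3s² pair, so IE_2(Al) > IE_2(Si) even though Si has the higher nuclear charge.
Approximate IE_2 values (kJ/mol): C 2353, Al 1817, Si 1577.
Hence IE_2: Si < Al < C.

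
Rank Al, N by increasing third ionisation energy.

Al, N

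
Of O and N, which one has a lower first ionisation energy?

O

IE₁ increases left→right with effective nuclear charge and decreases top→bottom as the valence shell moves farther out.
All lie in period 2; the across-period trend (first ionization energy increases left to right) applies, with the exception below.
Note the exception: N has a higher first ionization energy than O, contrary to the simple trend — pairing an electron in O's 2p⁴ costs repulsion energy, so O ionizes more easily than half-filled N (2p³).
For reference (kJ/mol): N 1402, O 1314.
So O has the lower first ionisation energy (O < N).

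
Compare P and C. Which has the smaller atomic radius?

C

C is in period 2, group 14; P is in period 3, group 15.
Moving right in a period, electrons are added to the same shell under a stronger nuclear pull, so atoms get smaller; moving down, a new shell is opened and atoms get larger.
These sit on a diagonal, where the across-period and down-group effects partly cancel.
P > C: period and group pull opposite ways; the down-group shift dominates (111 vs 75 pm).
For reference (pm): C 75, P 111.
So C has the smaller atomic radius (C < P).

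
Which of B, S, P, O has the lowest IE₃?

P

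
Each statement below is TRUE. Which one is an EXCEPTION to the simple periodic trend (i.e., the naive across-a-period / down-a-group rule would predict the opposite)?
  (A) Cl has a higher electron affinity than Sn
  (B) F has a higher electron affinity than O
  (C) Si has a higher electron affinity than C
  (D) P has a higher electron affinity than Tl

The general trend: electron affinity increases across a period and decreases down a group.
(A) Cl (period 3, group 17) vs Sn (period 5, group 14): the stated order agrees with the simple trend.
(B) F (period 2, group 17) vs O (period 2, group 16): the stated order agrees with the simple trend.
(C) Si (period 3, group 14) vs C (period 2, group 14): the stated order contradicts the simple trend.
(D) P (period 3, group 15) vs Tl (period 6, group 13): the stated order agrees with the simple trend.
The exception is (C): Si's larger, more diffuse 3p orbitals accept an added electron slightly more readily than C's compact 2p.

(C)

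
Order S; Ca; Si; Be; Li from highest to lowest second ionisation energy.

After 1 electron has been removed, what remains? S⁺ still has 5 valence electrons; Ca⁺ still has 1 valence electron; Si⁺ still has 3 valence electrons; Be⁺ still has 1 valence electron; Li⁺ is the bare [He] core.
Breaking into a closed-shell core is much more expensive than removing a leftover valence electron — Li has the largest IE_2 here.
Valence configurations: S⁺ [Ne]3s²3p³, Ca⁺ [Ar]4s¹, Si⁺ [Ne]3s²3p¹, Be⁺ [He]2s¹.
The numbers (kJ/mol): S 2252, Ca 1145, Si 1577, Be 1757, Li 7298.
Putting it together, IE_2: Ca < Si < Be < S < Li.

Li > S > Be > Si > Ca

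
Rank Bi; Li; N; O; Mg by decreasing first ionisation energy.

N, O, Mg, Bi, Li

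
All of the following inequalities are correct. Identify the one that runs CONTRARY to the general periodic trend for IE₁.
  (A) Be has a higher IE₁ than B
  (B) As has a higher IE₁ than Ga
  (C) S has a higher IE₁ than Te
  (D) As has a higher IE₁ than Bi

(A)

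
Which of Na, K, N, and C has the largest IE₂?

Na

Consider each +1 ion: Na⁺ is the bare [Ne] core; K⁺ is the bare [Ar] core; N⁺ still has 4 valence electrons; C⁺ still has 3 valence electrons.
Core electrons are held far more tightly than valence electrons, so K and Na top the IE_2 order.
Valence configurations: N⁺ [He]2s²2p², C⁺ [He]2s²2p¹.
The numbers (kJ/mol): Na 4562, K 3052, N 2856, C 2353.
Overall IE_2 order: C < N < K < Na.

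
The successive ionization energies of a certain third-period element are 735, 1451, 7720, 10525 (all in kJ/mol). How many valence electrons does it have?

2

Look for the largest jump between consecutive ionization energies: IE3/IE2 ≈ 5.3, far larger than any earlier ratio.
That jump marks the point where a core electron is being removed. So the atom has 2 valence electrons.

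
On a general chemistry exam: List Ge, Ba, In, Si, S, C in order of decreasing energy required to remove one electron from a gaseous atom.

C > S > Si > Ge > In > Ba

C is in period 2, group 14; Si is in period 3, group 14; S is in period 3, group 16; Ge is in period 4, group 14; In is in period 5, group 13; Ba is in period 6, group 2.
IE₁ increases left→right with effective nuclear charge and decreases top→bottom as the valence shell moves farther out.
These span different periods and groups, so the two trends combine.
In > Ba: both effects reinforce here, so In is clearly the higher of the two.
Ge > In: both effects reinforce here, so Ge is clearly the higher of the two.
Si > Ge: they share group 14; the group trend gives Si the larger value.
S > Si: both are in period 3; the period trend gives S the larger value.
C > S: the two effects oppose for this pair; the down-group effect wins (1086 vs 1000 kJ/mol).
For reference (kJ/mol): C 1086, Si 786, S 1000, Ge 762, In 558, Ba 503.
So from highest to lowest: C > S > Si > Ge > In > Ba.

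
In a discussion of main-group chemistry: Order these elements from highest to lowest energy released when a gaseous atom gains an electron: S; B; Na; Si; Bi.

S > Si > Bi > Na > B

B is in period 2, group 13; Na is in period 3, group 1; Si is in period 3, group 14; S is in period 3, group 16; Bi is in period 6, group 15.
Atoms with high Z_eff and room in the valence shell (especially the halogens) have the most exothermic electron affinities.
Neither a single period nor a single group — weigh both effects.
Na > B: this pair runs against the simple trend — see the exception note.
Bi > Na: the two effects oppose for this pair; the across-period effect wins (91 vs 53 kJ/mol).
Si > Bi: period and group pull opposite ways; the down-group shift dominates (134 vs 91 kJ/mol).
S > Si: both are in period 3; the period trend gives S the larger value.
Note the exception: Na has a higher electron affinity than B, contrary to the simple trend — B's ns²np¹ configuration gives only a small electron affinity — the sparsely filled np subshell binds an added electron weakly.
For reference (kJ/mol): B 27, Na 53, Si 134, S 200, Bi 91.
So from highest to lowest: S > Si > Bi > Na > B.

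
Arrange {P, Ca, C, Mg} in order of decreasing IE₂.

C > P > Mg > Ca

After 1 electron has been removed, what remains? P⁺ still has 4 valence electrons; Ca⁺ still has 1 valence electron; C⁺ still has 3 valence electrons; Mg⁺ still has 1 valence electron.
All are still removing valence electrons, so compare the +1 ions as you would atoms: IE_2 generally rises across a period (higher Z_eff) and falls down a group (larger shell), subject to the usual subshell exceptions.
Valence configurations: P⁺ [Ne]3s²3p², Ca⁺ [Ar]4s¹, C⁺ [He]2s²2p¹, Mg⁺ [Ne]3s¹.
Approximate IE_2 values (kJ/mol): P 1907, Ca 1145, C 2353, Mg 1451.
Hence IE_2: Ca < Mg < P < C.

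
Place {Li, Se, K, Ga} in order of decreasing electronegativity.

Se > Ga > Li > K

Li is in period 2, group 1; K is in period 4, group 1; Ga is in period 4, group 13; Se is in period 4, group 16.
Smaller atoms with higher effective nuclear charge are more electronegative.
Here both period and group differ, so the two effects have to be weighed against each other.
Li > K: they share group 1; the group trend gives Li the larger value.
Ga > Li: period and group pull opposite ways; the across-period shift dominates (1.81 vs 0.98).
Se > Ga: both are in period 4; the period trend gives Se the larger value.
Approximate values (Pauling): Li 0.98, K 0.82, Ga 1.81, Se 2.55.
So from highest to lowest: Se > Ga > Li > K.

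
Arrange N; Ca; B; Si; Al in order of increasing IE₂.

IE_2 is the cost of taking one more electron from the +1 cation: N⁺ still has 4 valence electrons; Ca⁺ still has 1 valence electron; B⁺ still has 2 valence electrons; Si⁺ still has 3 valence electrons; Al⁺ still has 2 valence electrons.
All are still removing valence electrons, so compare the +1 ions as you would atoms: IE_2 generally rises across a period (higher Z_eff) and falls down a group (larger shell), subject to the usual subshell exceptions.
Valence configurations: N⁺ [He]2s²2p², Ca⁺ [Ar]4s¹, B⁺ [He]2s², Si⁺ [Ne]3s²3p¹, Al⁺ [Ne]3s².
Si⁺ loses a lone 3p electron whereas Al⁺ must break into a filled 3s² pair, so IE_2(Al) > IE_2(Si) even though Si has the higher nuclear charge.
Tabulated IE_2 (kJ/mol): N 2856, Ca 1145, B 2427, Si 1577, Al 1817.
Hence IE_2: Ca < Si < Al < B < N.

Ca < Si < Al < B < N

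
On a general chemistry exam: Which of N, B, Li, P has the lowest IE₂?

P

The second ionization energy removes an electron from the +1 ion. For each element: N⁺ still has 4 valence electrons; B⁺ still has 2 valence electrons; Li⁺ is the bare [He] core; P⁺ still has 4 valence electrons.
Pulling an electron out of a noble-gas core costs far more than removing a remaining valence electron, so Li sits at the high end of IE_2.
Valence configurations: N⁺ [He]2s²2p², B⁺ [He]2s², P⁺ [Ne]3s²3p².
Tabulated IE_2 (kJ/mol): N 2856, B 2427, Li 7298, P 1907.
Putting it together, IE_2: P < B < N < Li.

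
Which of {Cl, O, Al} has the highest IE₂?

The second ionization energy removes an electron from the +1 ion. For each element: Cl⁺ still has 6 valence electrons; O⁺ still has 5 valence electrons; Al⁺ still has 2 valence electrons.
All are still removing valence electrons, so compare the +1 ions as you would atoms: IE_2 generally rises across a period (higher Z_eff) and falls down a group (larger shell), subject to the usual subshell exceptions.
Valence configurations: Cl⁺ [Ne]3s²3p⁴, O⁺ [He]2s²2p³, Al⁺ [Ne]3s².
The numbers (kJ/mol): Cl 2298, O 3388, Al 1817.
Overall IE_2 order: Al < Cl < O.

O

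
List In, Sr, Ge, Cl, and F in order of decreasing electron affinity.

F is in period 2, group 17; Cl is in period 3, group 17; Ge is in period 4, group 14; Sr is in period 5, group 2; In is in period 5, group 13.
Atoms with high Z_eff and room in the valence shell (especially the halogens) have the most exothermic electron affinities.
Here both period and group differ, so the two effects have to be weighed against each other.
In > Sr: In lies to the right of Sr in period 5, so the across-period effect alone puts In higher.
Ge > In: both effects reinforce here, so Ge is clearly the higher of the two.
F > Ge: relative to Ge, both the across-period and down-group shifts push F's electron affinity up.
Cl > F: this pair runs against the simple trend — see the exception note.
Note the exception: Cl has a higher electron affinity than F, contrary to the simple trend — F's small 2p subshell makes the incoming electron feel strong e⁻–e⁻ repulsion, so Cl actually releases more energy on gaining an electron.
Approximate values (kJ/mol): F 328, Cl 349, Ge 119, Sr 5, In 29.
So from highest to lowest: Cl > F > Ge > In > Sr.

Cl > F > Ge > In > Sr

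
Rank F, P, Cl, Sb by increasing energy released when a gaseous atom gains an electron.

P, Sb, F, Cl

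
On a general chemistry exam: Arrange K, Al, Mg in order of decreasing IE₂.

After 1 electron has been removed, what remains? K⁺ is the bare [Ar] core; Al⁺ still has 2 valence electrons; Mg⁺ still has 1 valence electron.
Core electrons are held far more tightly than valence electrons, so K tops the IE_2 order.
Valence configurations: Al⁺ [Ne]3s², Mg⁺ [Ne]3s¹.
Tabulated IE_2 (kJ/mol): K 3052, Al 1817, Mg 1451.
Overall IE_2 order: Mg < Al < K.

K > Al > Mg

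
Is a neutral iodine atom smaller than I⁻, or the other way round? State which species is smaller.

Forming I⁻ adds 1 electron to I. More electron–electron repulsion in the same shell, with unchanged nuclear charge, lets the cloud expand.
An anion is larger than its parent atom: I⁻ > I.

I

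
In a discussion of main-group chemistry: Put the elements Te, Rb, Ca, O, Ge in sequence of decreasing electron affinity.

Te, O, Ge, Rb, Ca

O is in period 2, group 16; Ca is in period 4, group 2; Ge is in period 4, group 14; Rb is in period 5, group 1; Te is in period 5, group 16.
Electron affinity generally becomes more exothermic across a period toward the halogens and less exothermic down a group.
Neither a single period nor a single group — weigh both effects.
Rb > Ca: this pair runs against the simple trend — see the exception note.
Ge > Rb: relative to Rb, both the across-period and down-group shifts push Ge's electron affinity up.
O > Ge: relative to Ge, both the across-period and down-group shifts push O's electron affinity up.
Te > O: this pair runs against the simple trend — see the exception note.
Note the exception: Rb has a higher electron affinity than Ca, contrary to the simple trend — adding an electron to Ca (ns²) has to open a new, higher-energy np subshell, which is unfavourable.
Note the exception: Te has a higher electron affinity than O, contrary to the simple trend — O's compact 2p subshell gives strong electron–electron repulsion on the added electron.
Tabulated electron affinity (kJ/mol): O 141, Ca 2, Ge 119, Rb 47, Te 190.
So from highest to lowest: Te > O > Ge > Rb > Ca.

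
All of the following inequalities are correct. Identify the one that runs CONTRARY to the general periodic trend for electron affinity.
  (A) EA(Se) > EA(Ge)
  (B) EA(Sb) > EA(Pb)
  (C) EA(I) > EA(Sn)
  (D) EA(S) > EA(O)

(D)

The general trend: electron affinity increases across a period and decreases down a group.
(A) Se (period 4, group 16) vs Ge (period 4, group 14): the stated order agrees with the simple trend.
(B) Sb (period 5, group 15) vs Pb (period 6, group 14): the stated order agrees with the simple trend.
(C) I (period 5, group 17) vs Sn (period 5, group 14): the stated order agrees with the simple trend.
(D) S (period 3, group 16) vs O (period 2, group 16): the stated order contradicts the simple trend.
The exception is (D): the compact 2p subshell of O repels the added electron more than S's larger 3p does.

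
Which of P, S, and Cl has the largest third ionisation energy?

IE_3 is the cost of taking one more electron from the +2 cation: P²⁺ still has 3 valence electrons; S²⁺ still has 4 valence electrons; Cl²⁺ still has 5 valence electrons.
All are still removing valence electrons, so compare the +2 ions as you would atoms: IE_3 generally rises across a period (higher Z_eff) and falls down a group (larger shell), subject to the usual subshell exceptions.
Valence configurations: P²⁺ [Ne]3s²3p¹, S²⁺ [Ne]3s²3p², Cl²⁺ [Ne]3s²3p³.
The numbers (kJ/mol): P 2914, S 3357, Cl 3822.
Overall IE_3 order: P < S < Cl.

Cl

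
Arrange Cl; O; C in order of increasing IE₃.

Consider each +2 ion: Cl²⁺ still has 5 valence electrons; O²⁺ still has 4 valence electrons; C²⁺ still has 2 valence electrons.
All are still removing valence electrons, so compare the +2 ions as you would atoms: IE_3 generally rises across a period (higher Z_eff) and falls down a group (larger shell), subject to the usual subshell exceptions.
Valence configurations: Cl²⁺ [Ne]3s²3p³, O²⁺ [He]2s²2p², C²⁺ [He]2s².
Approximate IE_3 values (kJ/mol): Cl 3822, O 5300, C 4620.
Putting it together, IE_3: Cl < C < O.

Cl, C, O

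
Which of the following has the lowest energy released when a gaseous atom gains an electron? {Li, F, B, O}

B

Li is in period 2, group 1; B is in period 2, group 13; O is in period 2, group 16; F is in period 2, group 17.
Electron affinity generally becomes more exothermic across a period toward the halogens and less exothermic down a group.
All lie in period 2; the across-period trend (electron affinity increases left to right) applies, with the exception below.
Note the exception: Li has a higher electron affinity than B, contrary to the simple trend — B's ns²np¹ configuration gives only a small electron affinity — the sparsely filled np subshell binds an added electron weakly.
For reference (kJ/mol): Li 60, B 27, O 141, F 328.
The lowest energy released when a gaseous atom gains an electron among these belongs to B.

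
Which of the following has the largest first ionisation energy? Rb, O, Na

O is in period 2, group 16; Na is in period 3, group 1; Rb is in period 5, group 1.
Across a period the outer electron is held more tightly (higher IE₁); down a group it sits in a higher shell, more shielded, and comes off more easily.
Neither a single period nor a single group — weigh both effects.
Na > Rb: they share group 1; the group trend gives Na the larger value.
O > Na: relative to Na, both the across-period and down-group shifts push O's first ionization energy up.
For reference (kJ/mol): O 1314, Na 496, Rb 403.
The largest first ionisation energy among these belongs to O.

O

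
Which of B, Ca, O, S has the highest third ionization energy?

IE_3 is the cost of taking one more electron from the +2 cation: B²⁺ still has 1 valence electron; Ca²⁺ is the bare [Ar] core; O²⁺ still has 4 valence electrons; S²⁺ still has 4 valence electrons.
Usually core removal costs more than valence removal, but here the competition is close: a tightly held n=2 valence electron can cost more to remove than an n=3 core electron, so the actual values have to decide it.
Valence configurations: B²⁺ [He]2s¹, O²⁺ [He]2s²2p², S²⁺ [Ne]3s²3p².
Approximate IE_3 values (kJ/mol): B 3660, Ca 4912, O 5300, S 3357.
Hence IE_3: S < B < Ca < O.

O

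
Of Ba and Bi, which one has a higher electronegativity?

Bi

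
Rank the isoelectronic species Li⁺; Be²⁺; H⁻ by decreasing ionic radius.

All of these have 2 electrons, so size is governed by nuclear charge alone: the more protons, the stronger the pull on the same electron cloud, and the smaller the ion.
Nuclear charges: Be²⁺ (Z=4), Li⁺ (Z=3), H⁻ (Z=1).
Largest to smallest: H⁻ > Li⁺ > Be²⁺.

H⁻ > Li⁺ > Be²⁺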